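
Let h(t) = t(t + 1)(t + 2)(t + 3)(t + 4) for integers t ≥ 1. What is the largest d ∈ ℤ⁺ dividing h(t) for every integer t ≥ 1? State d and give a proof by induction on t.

Computing the first values: h(1) = 120 and h(2) = 720; gcd(120, 720) = 120, so d ≤ 120.
We prove 120 | t(t + 1)(t + 2)(t + 3)(t + 4) for all t ≥ 1 by induction on t.
For the base case t = 1: h(1) = 120 = 120·(1), so 120 | h(1).
Inductive step: assume the claim holds for t = m, i.e. 120 | h(m). Then
h(m+1) − h(m) = (m+1)·(m+2)·(m+3)·(m+4)·(m+5) − m·(m+1)·(m+2)·(m+3)·(m+4) = (m+1)·(m+2)·(m+3)·(m+4)·[(m+5) − m] = 5·(m+1)·(m+2)·(m+3)·(m+4). The product of 4 consecutive integers is divisible by (4)! = 24, so h(m+1) − h(m) is divisible by 5·24 = 120. By the inductive hypothesis 120 | h(m), hence 120 | h(m+1).
By induction, the statement is established for all t ≥ 1.
Therefore the largest such d is 120.

d = 120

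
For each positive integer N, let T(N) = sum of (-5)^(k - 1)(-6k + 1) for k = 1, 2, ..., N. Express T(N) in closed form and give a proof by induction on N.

We claim T(N) = (-5)^N·N for all N ≥ 1.
Base case (N = 1): T(1) = -5, and the closed form gives -5. They agree.
Inductive step: suppose the statement holds for some k ≥ 1, so T(k) = (-5)^k·k.
Then T(k+1) = T(k) + ((-5)^k(-6k - 5)) = ((-5)^k·k) + ((-5)^k(-6k - 5)).
Simplifying, T(k+1) = (-5)^(k + 1)(k + 1) = (-5)^(k+1)·(k+1),
which is the closed form with N = k+1.
Hence, by induction on N, the claim holds for every N ≥ 1.

T(N) = (-5)^N·N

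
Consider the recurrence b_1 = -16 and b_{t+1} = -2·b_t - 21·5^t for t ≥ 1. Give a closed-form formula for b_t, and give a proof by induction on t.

Computing the first terms: b_1 = -16, b_2 = -73, b_3 = -379. This suggests b_t = -(-2)^(t - 1) - 3·5^t.
Base case (t = 1): the formula gives -16 = -16 = b_1.
For the inductive step, assume it holds for an arbitrary j ≥ 1, so b_j = -(-2)^(j - 1) - 3·5^j.
Then b_{j+1} = -2·b_j - 21·5^j = -2·(-(-2)^(j - 1) - 3·5^j) - 21·5^j = -(-2)^j - 3·5^(j + 1) = -(-2)^((j+1) - 1) - 3·5^(j+1),
which is the claimed formula at t = j+1.
This completes the induction.

b_t = -(-2)^(t - 1) - 3·5^t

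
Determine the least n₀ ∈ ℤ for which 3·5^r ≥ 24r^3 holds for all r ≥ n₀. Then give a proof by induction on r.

n₀ = 4

At r = 3: 375 < 648, so the inequality fails and n₀ ≥ 4. We prove 3·5^r ≥ 24r^3 for all r ≥ 4.
When r = 4: 3·5^r = 1875 and 24r^3 = 1536, so 1875 ≥ 1536.
Inductive step: suppose the statement holds for some j ≥ 4, so 3·5^j ≥ 24j^3.
Then 3·5^(j + 1) = 5·(3·5^j) ≥ 5·(24j^3).
Also, for j ≥ 4 we have 5·(24j^3) ≥ 24(j+1)^3, since 5 ≥ (1 + 1/j)^3 for all j ≥ 4.
Combining, 3·5^(j + 1) ≥ 24(j+1)^3.
By the principle of mathematical induction, the result holds for all r ≥ 4.
Hence the smallest such n₀ is 4.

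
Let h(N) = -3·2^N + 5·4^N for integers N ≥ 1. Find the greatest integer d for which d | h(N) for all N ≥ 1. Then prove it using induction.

Computing the first values: h(1) = 14 and h(2) = 68; gcd(14, 68) = 2, so d ≤ 2.
We prove 2 | -3·2^N + 5·4^N for all N ≥ 1 by induction on N.
For the base case N = 1: h(1) = 14 = 2·(7), so 2 | h(1).
Inductive step: suppose the statement holds for some r ≥ 1, i.e. 2 | h(r). Then
h(r+1) − 4·h(r) = (-3·2^(r+1) + 5·4^(r+1)) − 4·(-3·2^r + 5·4^r) = (-3)·2^r·(2 − 4) = (6)·2^r. Since 2 | h(r) by the inductive hypothesis, 2 | 4·h(r); and 2 | 6 since 6 = 2·3. Therefore 2 | h(r+1).
By the principle of mathematical induction, the result holds for all N ≥ 1.
Therefore the largest such d is 2.

d = 2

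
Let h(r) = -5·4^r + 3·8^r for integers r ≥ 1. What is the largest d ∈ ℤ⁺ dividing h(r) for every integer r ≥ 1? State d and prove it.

Computing the first values: h(1) = 4 and h(2) = 112; gcd(4, 112) = 4, so d ≤ 4.
We prove 4 | -5·4^r + 3·8^r for all r ≥ 1 by induction on r.
When r = 1: h(1) = 4 = 4·(1), so 4 | h(1).
Inductive step: suppose the statement holds for some j ≥ 1, i.e. 4 | h(j). Then
h(j+1) − 8·h(j) = (-5·4^(j+1) + 3·8^(j+1)) − 8·(-5·4^j + 3·8^j) = (-5)·4^j·(4 − 8) = (20)·4^j. Since 4 | h(j) by the inductive hypothesis, 4 | 8·h(j); and 4 | 20 since 20 = 4·5. Therefore 4 | h(j+1).
By induction, the statement is established for all r ≥ 1.
Therefore the largest such d is 4.

d = 4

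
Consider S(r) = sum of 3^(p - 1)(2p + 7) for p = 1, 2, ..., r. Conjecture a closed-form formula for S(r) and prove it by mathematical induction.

We claim S(r) = 3^r(r + 3) - 3 for all r ≥ 1.
When r = 1: S(1) = 9, and the closed form gives 9. They agree.
Inductive step: suppose the statement holds for some p ≥ 1, so S(p) = 3^p(p + 3) - 3.
Then S(p+1) = S(p) + (3^p(2p + 9)) = (3^p(p + 3) - 3) + (3^p(2p + 9)).
Simplifying, S(p+1) = 3·3^p·p + 12·3^p - 3 = 3^(p+1)((p+1) + 3) - 3,
which is the closed form with r = p+1.
This completes the induction.

S(r) = 3^r(r + 3) - 3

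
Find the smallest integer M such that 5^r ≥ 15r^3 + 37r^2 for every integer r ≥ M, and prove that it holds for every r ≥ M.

M = 5

At r = 4: 625 < 1552, so the inequality fails and M ≥ 5. We prove 5^r ≥ 15r^3 + 37r^2 for all r ≥ 5.
For the base case r = 5: 5^r = 3125 and 15r^3 + 37r^2 = 2800, so 3125 ≥ 2800.
Inductive step: assume the claim holds for r = m, so 5^m ≥ 15m^3 + 37m^2.
Then 5^(m + 1) = 5·(5^m) ≥ 5·(15m^3 + 37m^2).
Also, for m ≥ 5 we have 5·(15m^3 + 37m^2) ≥ 15(m+1)^3 + 37(m+1)^2, since 5·(15m^3 + 37m^2) − (15(m+1)^3 + 37(m+1)^2) = 60m^3 + 103m^2 - 119m - 52, which is nonnegative for all m ≥ 5.
Combining, 5^(m + 1) ≥ 15(m+1)^3 + 37(m+1)^2.
By induction, the statement is established for all r ≥ 5.
Hence the smallest such M is 5.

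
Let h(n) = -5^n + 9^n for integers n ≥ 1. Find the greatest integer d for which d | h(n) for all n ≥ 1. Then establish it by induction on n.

d = 4

Computing the first values: h(1) = 4 and h(2) = 56; gcd(4, 56) = 4, so d ≤ 4.
We prove 4 | -5^n + 9^n for all n ≥ 1 by induction on n.
Base case (n = 1): h(1) = 4 = 4·(1), so 4 | h(1).
For the inductive step, assume it holds for an arbitrary j ≥ 1, i.e. 4 | h(j). Then
9^{j+1} − 5^{j+1} = 9·9^j − 5·5^j = 9·(9^j − 5^j) + (4)·5^j. The first term is divisible by 4 by the inductive hypothesis, and the second term (4)·5^j is divisible by 4 since 4 | 4. Hence 4 | h(j+1).
Hence, by induction on n, the claim holds for every n ≥ 1.
Therefore the largest such d is 4.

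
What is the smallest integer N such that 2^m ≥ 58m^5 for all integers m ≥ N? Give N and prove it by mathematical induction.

N = 31

At m = 30: 1073741824 < 1409400000, so the inequality fails and N ≥ 31. We prove 2^m ≥ 58m^5 for all m ≥ 31.
Base case (m = 31): 2^m = 2147483648 and 58m^5 = 1660490758, so 2147483648 ≥ 1660490758.
Suppose the result is true for m = r, so 2^r ≥ 58r^5.
Then 2^(r + 1) = 2·(2^r) ≥ 2·(58r^5).
Also, for r ≥ 31 we have 2·(58r^5) ≥ 58(r+1)^5, since 2 ≥ (1 + 1/r)^5 for all r ≥ 31.
Combining, 2^(r + 1) ≥ 58(r+1)^5.
Hence, by induction on m, the claim holds for every m ≥ 31.
Hence the smallest such N is 31.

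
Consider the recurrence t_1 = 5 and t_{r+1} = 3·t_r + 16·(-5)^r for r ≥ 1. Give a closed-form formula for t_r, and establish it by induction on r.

Computing the first terms: t_1 = 5, t_2 = -65, t_3 = 205. This suggests t_r = -2(-5)^r - 5·3^(r - 1).
When r = 1: the formula gives 5 = 5 = t_1.
For the inductive step, assume it holds for an arbitrary m ≥ 1, so t_m = -2(-5)^m - 5·3^(m - 1).
Then t_{m+1} = 3·t_m + 16·(-5)^m = 3·(-2(-5)^m - 5·3^(m - 1)) + 16·(-5)^m = -2(-5)^(m + 1) - 5·3^m = -2(-5)^(m+1) - 5·3^((m+1) - 1),
which is the claimed formula at r = m+1.
Hence, by induction on r, the claim holds for every r ≥ 1.

t_r = -2(-5)^r - 5·3^(r - 1)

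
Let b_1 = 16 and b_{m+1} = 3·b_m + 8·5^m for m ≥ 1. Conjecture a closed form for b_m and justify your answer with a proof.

Computing the first terms: b_1 = 16, b_2 = 88, b_3 = 464. This suggests b_m = -4·3^(m - 1) + 4·5^m.
When m = 1: the formula gives 16 = 16 = b_1.
For the inductive step, assume it holds for an arbitrary p ≥ 1, so b_p = -4·3^(p - 1) + 4·5^p.
Then b_{p+1} = 3·b_p + 8·5^p = 3·(-4·3^(p - 1) + 4·5^p) + 8·5^p = -4·3^p + 4·5^(p + 1) = -4·3^((p+1) - 1) + 4·5^(p+1),
which is the claimed formula at m = p+1.
By the principle of mathematical induction, the result holds for all m ≥ 1.

b_m = -4·3^(m - 1) + 4·5^m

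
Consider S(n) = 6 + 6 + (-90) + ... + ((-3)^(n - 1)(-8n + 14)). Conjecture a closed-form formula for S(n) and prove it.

S(n) = (-3)^n(2n - 3) + 3

We claim S(n) = (-3)^n(2n - 3) + 3 for all n ≥ 1.
When n = 1: S(1) = 6, and the closed form gives 6. They agree.
Suppose the result is true for n = r, so S(r) = (-3)^r(2r - 3) + 3.
Then S(r+1) = S(r) + ((-3)^r(-8r + 6)) = ((-3)^r(2r - 3) + 3) + ((-3)^r(-8r + 6)).
Simplifying, S(r+1) = -6(-3)^r·r + 3(-3)^r + 3 = (-3)^(r+1)(2(r+1) - 3) + 3,
which is the closed form with n = r+1.
Hence, by induction on n, the claim holds for every n ≥ 1.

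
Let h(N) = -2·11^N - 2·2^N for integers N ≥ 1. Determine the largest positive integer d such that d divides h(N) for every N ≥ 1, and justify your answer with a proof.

d = 2

Computing the first values: h(1) = -26 and h(2) = -250; gcd(-26, -250) = 2, so d ≤ 2.
We prove 2 | -2·11^N - 2·2^N for all N ≥ 1 by induction on N.
For the base case N = 1: h(1) = -26 = 2·(-13), so 2 | h(1).
For the inductive step, assume it holds for an arbitrary j ≥ 1, i.e. 2 | h(j). Then
h(j+1) − 11·h(j) = (-2·11^(j+1) - 2·2^(j+1)) − 11·(-2·11^j - 2·2^j) = (-2)·2^j·(2 − 11) = (18)·2^j. Since 2 | h(j) by the inductive hypothesis, 2 | 11·h(j); and 2 | 18 since 18 = 2·9. Therefore 2 | h(j+1).
By induction, the statement is established for all N ≥ 1.
Therefore the largest such d is 2.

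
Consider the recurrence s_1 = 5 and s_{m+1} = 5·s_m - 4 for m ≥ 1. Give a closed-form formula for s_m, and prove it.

Computing the first terms: s_1 = 5, s_2 = 21, s_3 = 101. This suggests s_m = 4·5^(m - 1) + 1.
Base case (m = 1): the formula gives 5 = 5 = s_1.
For the inductive step, assume it holds for an arbitrary k ≥ 1, so s_k = 4·5^(k - 1) + 1.
Then s_{k+1} = 5·s_k - 4 = 5·(4·5^(k - 1) + 1) - 4 = 4·5^k + 1 = 4·5^((k+1) - 1) + 1,
which is the claimed formula at m = k+1.
Hence, by induction on m, the claim holds for every m ≥ 1.

s_m = 4·5^(m - 1) + 1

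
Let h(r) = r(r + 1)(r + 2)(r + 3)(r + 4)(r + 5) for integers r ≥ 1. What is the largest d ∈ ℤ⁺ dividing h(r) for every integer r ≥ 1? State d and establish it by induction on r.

Computing the first values: h(1) = 720 and h(2) = 5040; gcd(720, 5040) = 720, so d ≤ 720.
We prove 720 | r(r + 1)(r + 2)(r + 3)(r + 4)(r + 5) for all r ≥ 1 by induction on r.
For the base case r = 1: h(1) = 720 = 720·(1), so 720 | h(1).
Inductive step: suppose the statement holds for some j ≥ 1, i.e. 720 | h(j). Then
h(j+1) − h(j) = (j+1)·(j+2)·(j+3)·(j+4)·(j+5)·(j+6) − j·(j+1)·(j+2)·(j+3)·(j+4)·(j+5) = (j+1)·(j+2)·(j+3)·(j+4)·(j+5)·[(j+6) − j] = 6·(j+1)·(j+2)·(j+3)·(j+4)·(j+5). The product of 5 consecutive integers is divisible by (5)! = 120, so h(j+1) − h(j) is divisible by 6·120 = 720. By the inductive hypothesis 720 | h(j), hence 720 | h(j+1).
Hence, by induction on r, the claim holds for every r ≥ 1.
Therefore the largest such d is 720.

d = 720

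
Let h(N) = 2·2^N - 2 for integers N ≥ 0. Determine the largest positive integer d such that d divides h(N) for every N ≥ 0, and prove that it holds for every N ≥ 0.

Computing the first values: h(0) = 0 and h(1) = 2; gcd(0, 2) = 2, so d ≤ 2.
We prove 2 | 2·2^N - 2 for all N ≥ 0 by induction on N.
When N = 0: h(0) = 0 = 2·(0), so 2 | h(0).
For the inductive step, assume it holds for an arbitrary p ≥ 0, i.e. 2 | h(p). Then
h(p+1) = 2·2^(p+1) - 2 = 2·(2·2^p - 2) + 2 = 2·h(p) + 2. The first term is divisible by 2 by the inductive hypothesis, and 2 is divisible by 2. Hence 2 | h(p+1).
Hence, by induction on N, the claim holds for every N ≥ 0.
Therefore the largest such d is 2.

d = 2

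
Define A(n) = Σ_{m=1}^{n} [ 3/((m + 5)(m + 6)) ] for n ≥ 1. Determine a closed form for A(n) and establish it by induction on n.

We claim A(n) = n/(2(n + 6)) for all n ≥ 1.
Base step (n = 1): A(1) = 1/14, and the closed form gives 1/14. They agree.
Inductive step: assume the claim holds for n = m, so A(m) = m/(2(m + 6)).
Then A(m+1) = A(m) + (3/((m + 6)(m + 7))) = (m/(2(m + 6))) + (3/((m + 6)(m + 7))).
Simplifying, A(m+1) = (m + 1)/(2(m + 7)) = (m+1)/(2((m+1) + 6)),
which is the closed form with n = m+1.
By induction, the statement is established for all n ≥ 1.

A(n) = n/(2(n + 6))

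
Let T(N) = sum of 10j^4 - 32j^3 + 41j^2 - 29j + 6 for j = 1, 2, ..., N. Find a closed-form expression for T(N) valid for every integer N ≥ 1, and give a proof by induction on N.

We claim T(N) = N(2N^4 - 3N^3 + N^2 - 2N - 2) for all N ≥ 1.
Base case (N = 1): T(1) = -4, and the closed form gives -4. They agree.
Suppose the result is true for N = j, so T(j) = j(2j^4 - 3j^3 + j^2 - 2j - 2).
Then T(j+1) = T(j) + (10j^4 + 8j^3 + 5j^2 - 3j - 4) = (j(2j^4 - 3j^3 + j^2 - 2j - 2)) + (10j^4 + 8j^3 + 5j^2 - 3j - 4).
Simplifying, T(j+1) = (j + 1)(2j^4 + 5j^3 + 4j^2 - j - 4) = (j+1)(2(j+1)^4 - 3(j+1)^3 + (j+1)^2 - 2(j+1) - 2),
which is the closed form with N = j+1.
This completes the induction.

T(N) = N(2N^4 - 3N^3 + N^2 - 2N - 2)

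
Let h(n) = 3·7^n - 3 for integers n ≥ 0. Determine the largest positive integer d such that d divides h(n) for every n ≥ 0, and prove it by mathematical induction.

d = 18

Computing the first values: h(0) = 0 and h(1) = 18; gcd(0, 18) = 18, so d ≤ 18.
We prove 18 | 3·7^n - 3 for all n ≥ 0 by induction on n.
For the base case n = 0: h(0) = 0 = 18·(0), so 18 | h(0).
For the inductive step, assume it holds for an arbitrary i ≥ 0, i.e. 18 | h(i). Then
h(i+1) = 3·7^(i+1) - 3 = 7·(3·7^i - 3) + 18 = 7·h(i) + 18. The first term is divisible by 18 by the inductive hypothesis, and 18 is divisible by 18. Hence 18 | h(i+1).
This completes the induction.
Therefore the largest such d is 18.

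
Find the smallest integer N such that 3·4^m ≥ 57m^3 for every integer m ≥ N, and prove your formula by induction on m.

N = 7

At m = 6: 12288 < 12312, so the inequality fails and N ≥ 7. We prove 3·4^m ≥ 57m^3 for all m ≥ 7.
When m = 7: 3·4^m = 49152 and 57m^3 = 19551, so 49152 ≥ 19551.
Inductive step: suppose the statement holds for some p ≥ 7, so 3·4^p ≥ 57p^3.
Then 3·4^(p + 1) = 4·(3·4^p) ≥ 4·(57p^3).
Also, for p ≥ 7 we have 4·(57p^3) ≥ 57(p+1)^3, since 4 ≥ (1 + 1/p)^3 for all p ≥ 7.
Combining, 3·4^(p + 1) ≥ 57(p+1)^3.
This completes the induction.
Hence the smallest such N is 7.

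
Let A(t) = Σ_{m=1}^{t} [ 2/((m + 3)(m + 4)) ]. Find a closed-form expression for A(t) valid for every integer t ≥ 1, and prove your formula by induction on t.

We claim A(t) = t/(2(t + 4)) for all t ≥ 1.
Base case (t = 1): A(1) = 1/10, and the closed form gives 1/10. They agree.
Suppose the result is true for t = m, so A(m) = m/(2(m + 4)).
Then A(m+1) = A(m) + (2/((m + 4)(m + 5))) = (m/(2(m + 4))) + (2/((m + 4)(m + 5))).
Simplifying, A(m+1) = (m + 1)/(2(m + 5)) = (m+1)/(2((m+1) + 4)),
which is the closed form with t = m+1.
By the principle of mathematical induction, the result holds for all t ≥ 1.

A(t) = t/(2(t + 4))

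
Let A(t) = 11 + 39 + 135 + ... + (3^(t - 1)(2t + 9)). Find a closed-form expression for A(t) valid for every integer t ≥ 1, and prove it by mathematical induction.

We claim A(t) = 3^t(t + 4) - 4 for all t ≥ 1.
Base case (t = 1): A(1) = 11, and the closed form gives 11. They agree.
Inductive step: assume the claim holds for t = p, so A(p) = 3^p(p + 4) - 4.
Then A(p+1) = A(p) + (3^p(2p + 11)) = (3^p(p + 4) - 4) + (3^p(2p + 11)).
Simplifying, A(p+1) = 3·3^p·p + 15·3^p - 4 = 3^(p+1)((p+1) + 4) - 4,
which is the closed form with t = p+1.
By the principle of mathematical induction, the result holds for all t ≥ 1.

A(t) = 3^t(t + 4) - 4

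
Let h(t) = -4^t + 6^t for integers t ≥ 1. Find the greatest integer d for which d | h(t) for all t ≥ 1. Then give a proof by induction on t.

d = 2

Computing the first values: h(1) = 2 and h(2) = 20; gcd(2, 20) = 2, so d ≤ 2.
We prove 2 | -4^t + 6^t for all t ≥ 1 by induction on t.
For the base case t = 1: h(1) = 2 = 2·(1), so 2 | h(1).
Inductive step: suppose the statement holds for some j ≥ 1, i.e. 2 | h(j). Then
6^{j+1} − 4^{j+1} = 6·6^j − 4·4^j = 6·(6^j − 4^j) + (2)·4^j. The first term is divisible by 2 by the inductive hypothesis, and the second term (2)·4^j is divisible by 2 since 2 | 2. Hence 2 | h(j+1).
This completes the induction.
Therefore the largest such d is 2.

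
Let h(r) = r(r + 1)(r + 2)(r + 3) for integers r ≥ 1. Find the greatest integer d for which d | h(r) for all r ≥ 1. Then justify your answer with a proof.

Computing the first values: h(1) = 24 and h(2) = 120; gcd(24, 120) = 24, so d ≤ 24.
We prove 24 | r(r + 1)(r + 2)(r + 3) for all r ≥ 1 by induction on r.
For the base case r = 1: h(1) = 24 = 24·(1), so 24 | h(1).
For the inductive step, assume it holds for an arbitrary i ≥ 1, i.e. 24 | h(i). Then
h(i+1) − h(i) = (i+1)·(i+2)·(i+3)·(i+4) − i·(i+1)·(i+2)·(i+3) = (i+1)·(i+2)·(i+3)·[(i+4) − i] = 4·(i+1)·(i+2)·(i+3). The product of 3 consecutive integers is divisible by (3)! = 6, so h(i+1) − h(i) is divisible by 4·6 = 24. By the inductive hypothesis 24 | h(i), hence 24 | h(i+1).
Hence, by induction on r, the claim holds for every r ≥ 1.
Therefore the largest such d is 24.

d = 24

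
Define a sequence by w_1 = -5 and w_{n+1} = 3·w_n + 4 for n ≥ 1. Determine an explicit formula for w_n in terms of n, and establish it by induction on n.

w_n = -3^n - 2

Computing the first terms: w_1 = -5, w_2 = -11, w_3 = -29. This suggests w_n = -3^n - 2.
Base step (n = 1): the formula gives -5 = -5 = w_1.
For the inductive step, assume it holds for an arbitrary p ≥ 1, so w_p = -3^p - 2.
Then w_{p+1} = 3·w_p + 4 = 3·(-3^p - 2) + 4 = -3^(p + 1) - 2,
which is the claimed formula at n = p+1.
By induction, the statement is established for all n ≥ 1.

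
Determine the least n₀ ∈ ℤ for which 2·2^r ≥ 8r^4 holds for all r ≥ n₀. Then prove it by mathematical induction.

At r = 18: 524288 < 839808, so the inequality fails and n₀ ≥ 19. We prove 2·2^r ≥ 8r^4 for all r ≥ 19.
For the base case r = 19: 2·2^r = 1048576 and 8r^4 = 1042568, so 1048576 ≥ 1042568.
Suppose the result is true for r = m, so 2·2^m ≥ 8m^4.
Then 2·2^(m + 1) = 2·(2·2^m) ≥ 2·(8m^4).
Also, for m ≥ 19 we have 2·(8m^4) ≥ 8(m+1)^4, since 2 ≥ (1 + 1/m)^4 for all m ≥ 19.
Combining, 2·2^(m + 1) ≥ 8(m+1)^4.
Hence, by induction on r, the claim holds for every r ≥ 19.
Hence the smallest such n₀ is 19.

n₀ = 19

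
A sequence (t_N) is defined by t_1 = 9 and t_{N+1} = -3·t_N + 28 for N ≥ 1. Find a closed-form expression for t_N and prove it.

Computing the first terms: t_1 = 9, t_2 = 1, t_3 = 25. This suggests t_N = 2(-3)^(N - 1) + 7.
When N = 1: the formula gives 9 = 9 = t_1.
Inductive step: suppose the statement holds for some j ≥ 1, so t_j = 2(-3)^(j - 1) + 7.
Then t_{j+1} = -3·t_j + 28 = -3·(2(-3)^(j - 1) + 7) + 28 = 2(-3)^j + 7 = 2(-3)^((j+1) - 1) + 7,
which is the claimed formula at N = j+1.
By the principle of mathematical induction, the result holds for all N ≥ 1.

t_N = 2(-3)^(N - 1) + 7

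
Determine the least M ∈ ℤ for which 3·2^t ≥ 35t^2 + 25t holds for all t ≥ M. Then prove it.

At t = 10: 3072 < 3750, so the inequality fails and M ≥ 11. We prove 3·2^t ≥ 35t^2 + 25t for all t ≥ 11.
Base step (t = 11): 3·2^t = 6144 and 35t^2 + 25t = 4510, so 6144 ≥ 4510.
Inductive step: suppose the statement holds for some j ≥ 11, so 3·2^j ≥ 35j^2 + 25j.
Then 3·2^(j + 1) = 2·(3·2^j) ≥ 2·(35j^2 + 25j).
Also, for j ≥ 11 we have 2·(35j^2 + 25j) ≥ 35(j+1)^2 + 25(j+1), since 2·(35j^2 + 25j) − (35(j+1)^2 + 25(j+1)) = 35j^2 - 45j - 60, which is nonnegative for all j ≥ 11.
Combining, 3·2^(j + 1) ≥ 35(j+1)^2 + 25(j+1).
By induction, the statement is established for all t ≥ 11.
Hence the smallest such M is 11.

M = 11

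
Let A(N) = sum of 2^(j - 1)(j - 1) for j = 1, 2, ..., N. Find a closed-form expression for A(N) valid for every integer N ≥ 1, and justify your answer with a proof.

A(N) = 2^N(N - 2) + 2

We claim A(N) = 2^N(N - 2) + 2 for all N ≥ 1.
Base case (N = 1): A(1) = 0, and the closed form gives 0. They agree.
Inductive step: assume the claim holds for N = j, so A(j) = 2^j(j - 2) + 2.
Then A(j+1) = A(j) + (2^j·j) = (2^j(j - 2) + 2) + (2^j·j).
Simplifying, A(j+1) = 2·2^j·j - 2·2^j + 2 = 2^(j+1)((j+1) - 2) + 2,
which is the closed form with N = j+1.
By induction, the statement is established for all N ≥ 1.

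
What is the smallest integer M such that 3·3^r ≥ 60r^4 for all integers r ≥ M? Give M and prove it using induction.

At r = 11: 531441 < 878460, so the inequality fails and M ≥ 12. We prove 3·3^r ≥ 60r^4 for all r ≥ 12.
When r = 12: 3·3^r = 1594323 and 60r^4 = 1244160, so 1594323 ≥ 1244160.
Suppose the result is true for r = p, so 3·3^p ≥ 60p^4.
Then 3·3^(p + 1) = 3·(3·3^p) ≥ 3·(60p^4).
Also, for p ≥ 12 we have 3·(60p^4) ≥ 60(p+1)^4, since 3 ≥ (1 + 1/p)^4 for all p ≥ 12.
Combining, 3·3^(p + 1) ≥ 60(p+1)^4.
Hence, by induction on r, the claim holds for every r ≥ 12.
Hence the smallest such M is 12.

M = 12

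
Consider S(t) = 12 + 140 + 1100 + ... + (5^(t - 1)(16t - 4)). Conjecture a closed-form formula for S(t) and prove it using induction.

We claim S(t) = 2·5^t(2t - 1) + 2 for all t ≥ 1.
When t = 1: S(1) = 12, and the closed form gives 12. They agree.
Inductive step: suppose the statement holds for some j ≥ 1, so S(j) = 2·5^j(2j - 1) + 2.
Then S(j+1) = S(j) + (5^j(16j + 12)) = (2·5^j(2j - 1) + 2) + (5^j(16j + 12)).
Simplifying, S(j+1) = 20·5^j·j + 10·5^j + 2 = 2·5^(j+1)(2(j+1) - 1) + 2,
which is the closed form with t = j+1.
Hence, by induction on t, the claim holds for every t ≥ 1.

S(t) = 2·5^t(2t - 1) + 2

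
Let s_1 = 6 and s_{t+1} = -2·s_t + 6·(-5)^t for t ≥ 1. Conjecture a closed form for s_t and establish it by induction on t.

s_t = -(-2)^(t + 1) - 2(-5)^t

Computing the first terms: s_1 = 6, s_2 = -42, s_3 = 234. This suggests s_t = -(-2)^(t + 1) - 2(-5)^t.
Base case (t = 1): the formula gives 6 = 6 = s_1.
For the inductive step, assume it holds for an arbitrary i ≥ 1, so s_i = -(-2)^(i + 1) - 2(-5)^i.
Then s_{i+1} = -2·s_i + 6·(-5)^i = -2·(-(-2)^(i + 1) - 2(-5)^i) + 6·(-5)^i = -(-2)^(i + 2) - 2(-5)^(i + 1) = -(-2)^((i+1) + 1) - 2(-5)^(i+1),
which is the claimed formula at t = i+1.
Hence, by induction on t, the claim holds for every t ≥ 1.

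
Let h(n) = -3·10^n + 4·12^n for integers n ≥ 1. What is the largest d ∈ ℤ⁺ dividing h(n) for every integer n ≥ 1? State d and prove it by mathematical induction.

Computing the first values: h(1) = 18 and h(2) = 276; gcd(18, 276) = 6, so d ≤ 6.
We prove 6 | -3·10^n + 4·12^n for all n ≥ 1 by induction on n.
When n = 1: h(1) = 18 = 6·(3), so 6 | h(1).
Inductive step: suppose the statement holds for some p ≥ 1, i.e. 6 | h(p). Then
h(p+1) − 12·h(p) = (-3·10^(p+1) + 4·12^(p+1)) − 12·(-3·10^p + 4·12^p) = (-3)·10^p·(10 − 12) = (6)·10^p. Since 6 | h(p) by the inductive hypothesis, 6 | 12·h(p); and 6 | 6 since 6 = 6·1. Therefore 6 | h(p+1).
By induction, the statement is established for all n ≥ 1.
Therefore the largest such d is 6.

d = 6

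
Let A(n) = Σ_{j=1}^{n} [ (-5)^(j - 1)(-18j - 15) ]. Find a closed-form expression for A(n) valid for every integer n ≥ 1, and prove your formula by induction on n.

A(n) = 3(-5)^n(n + 1) - 3

We claim A(n) = 3(-5)^n(n + 1) - 3 for all n ≥ 1.
Base case (n = 1): A(1) = -33, and the closed form gives -33. They agree.
Inductive step: assume the claim holds for n = j, so A(j) = 3(-5)^j(j + 1) - 3.
Then A(j+1) = A(j) + ((-5)^j(-18j - 33)) = (3(-5)^j(j + 1) - 3) + ((-5)^j(-18j - 33)).
Simplifying, A(j+1) = -15(-5)^j·j - 30(-5)^j - 3 = 3(-5)^(j+1)((j+1) + 1) - 3,
which is the closed form with n = j+1.
This completes the induction.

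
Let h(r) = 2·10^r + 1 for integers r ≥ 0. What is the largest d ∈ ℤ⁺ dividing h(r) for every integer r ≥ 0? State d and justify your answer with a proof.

Computing the first values: h(0) = 3 and h(1) = 21; gcd(3, 21) = 3, so d ≤ 3.
We prove 3 | 2·10^r + 1 for all r ≥ 0 by induction on r.
Base step (r = 0): h(0) = 3 = 3·(1), so 3 | h(0).
Inductive step: suppose the statement holds for some p ≥ 0, i.e. 3 | h(p). Then
h(p+1) = 2·10^(p+1) + 1 = 10·(2·10^p + 1) - 9 = 10·h(p) - 9. The first term is divisible by 3 by the inductive hypothesis, and -9 is divisible by 3. Hence 3 | h(p+1).
By induction, the statement is established for all r ≥ 0.
Therefore the largest such d is 3.

d = 3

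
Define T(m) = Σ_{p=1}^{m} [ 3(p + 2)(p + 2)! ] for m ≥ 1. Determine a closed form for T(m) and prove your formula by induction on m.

T(m) = 3(m + 3)! - 18

We claim T(m) = 3(m + 3)! - 18 for all m ≥ 1.
For the base case m = 1: T(1) = 54, and the closed form gives 54. They agree.
For the inductive step, assume it holds for an arbitrary p ≥ 1, so T(p) = 3(p + 3)! - 18.
Then T(p+1) = T(p) + (3(p + 3)(p + 3)!) = (3(p + 3)! - 18) + (3(p + 3)(p + 3)!).
Simplifying, T(p+1) = 3((p+1) + 3)! - 18,
which is the closed form with m = p+1.
This completes the induction.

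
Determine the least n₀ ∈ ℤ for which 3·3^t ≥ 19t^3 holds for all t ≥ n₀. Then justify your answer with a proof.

At t = 6: 2187 < 4104, so the inequality fails and n₀ ≥ 7. We prove 3·3^t ≥ 19t^3 for all t ≥ 7.
Base step (t = 7): 3·3^t = 6561 and 19t^3 = 6517, so 6561 ≥ 6517.
Inductive step: suppose the statement holds for some m ≥ 7, so 3·3^m ≥ 19m^3.
Then 3·3^(m + 1) = 3·(3·3^m) ≥ 3·(19m^3).
Also, for m ≥ 7 we have 3·(19m^3) ≥ 19(m+1)^3, since 3 ≥ (1 + 1/m)^3 for all m ≥ 7.
Combining, 3·3^(m + 1) ≥ 19(m+1)^3.
By the principle of mathematical induction, the result holds for all t ≥ 7.
Hence the smallest such n₀ is 7.

n₀ = 7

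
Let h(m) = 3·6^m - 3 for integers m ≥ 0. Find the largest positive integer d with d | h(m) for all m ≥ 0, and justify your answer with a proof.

d = 15

Computing the first values: h(0) = 0 and h(1) = 15; gcd(0, 15) = 15, so d ≤ 15.
We prove 15 | 3·6^m - 3 for all m ≥ 0 by induction on m.
Base step (m = 0): h(0) = 0 = 15·(0), so 15 | h(0).
For the inductive step, assume it holds for an arbitrary j ≥ 0, i.e. 15 | h(j). Then
h(j+1) = 3·6^(j+1) - 3 = 6·(3·6^j - 3) + 15 = 6·h(j) + 15. The first term is divisible by 15 by the inductive hypothesis, and 15 is divisible by 15. Hence 15 | h(j+1).
By induction, the statement is established for all m ≥ 0.
Therefore the largest such d is 15.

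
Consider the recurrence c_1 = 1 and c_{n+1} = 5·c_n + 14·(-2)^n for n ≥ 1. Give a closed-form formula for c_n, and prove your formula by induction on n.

c_n = (-2)^(n + 1) - 3·5^(n - 1)

Computing the first terms: c_1 = 1, c_2 = -23, c_3 = -59. This suggests c_n = (-2)^(n + 1) - 3·5^(n - 1).
For the base case n = 1: the formula gives 1 = 1 = c_1.
For the inductive step, assume it holds for an arbitrary r ≥ 1, so c_r = (-2)^(r + 1) - 3·5^(r - 1).
Then c_{r+1} = 5·c_r + 14·(-2)^r = 5·((-2)^(r + 1) - 3·5^(r - 1)) + 14·(-2)^r = (-2)^(r + 2) - 3·5^r = (-2)^((r+1) + 1) - 3·5^((r+1) - 1),
which is the claimed formula at n = r+1.
By the principle of mathematical induction, the result holds for all n ≥ 1.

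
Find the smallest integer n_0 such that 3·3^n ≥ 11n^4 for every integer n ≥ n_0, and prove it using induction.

n_0 = 10

At n = 9: 59049 < 72171, so the inequality fails and n_0 ≥ 10. We prove 3·3^n ≥ 11n^4 for all n ≥ 10.
When n = 10: 3·3^n = 177147 and 11n^4 = 110000, so 177147 ≥ 110000.
Inductive step: assume the claim holds for n = j, so 3·3^j ≥ 11j^4.
Then 3·3^(j + 1) = 3·(3·3^j) ≥ 3·(11j^4).
Also, for j ≥ 10 we have 3·(11j^4) ≥ 11(j+1)^4, since 3 ≥ (1 + 1/j)^4 for all j ≥ 10.
Combining, 3·3^(j + 1) ≥ 11(j+1)^4.
This completes the induction.
Hence the smallest such n_0 is 10.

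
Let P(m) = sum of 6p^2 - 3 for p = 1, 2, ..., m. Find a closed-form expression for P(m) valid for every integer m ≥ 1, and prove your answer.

P(m) = m(m + 2)(2m - 1)

We claim P(m) = m(m + 2)(2m - 1) for all m ≥ 1.
Base case (m = 1): P(1) = 3, and the closed form gives 3. They agree.
Inductive step: assume the claim holds for m = p, so P(p) = p(2p^2 + 3p - 2).
Then P(p+1) = P(p) + (6(p + 1)^2 - 3) = (p(2p^2 + 3p - 2)) + (6(p + 1)^2 - 3).
Simplifying, P(p+1) = (p + 1)(p + 3)(2p + 1) = (p+1)((p+1) + 2)(2(p+1) - 1),
which is the closed form with m = p+1.
Hence, by induction on m, the claim holds for every m ≥ 1.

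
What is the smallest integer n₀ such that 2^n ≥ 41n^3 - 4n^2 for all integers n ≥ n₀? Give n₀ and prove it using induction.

n₀ = 18

At n = 17: 131072 < 200277, so the inequality fails and n₀ ≥ 18. We prove 2^n ≥ 41n^3 - 4n^2 for all n ≥ 18.
Base step (n = 18): 2^n = 262144 and 41n^3 - 4n^2 = 237816, so 262144 ≥ 237816.
Inductive step: assume the claim holds for n = p, so 2^p ≥ 41p^3 - 4p^2.
Then 2^(p + 1) = 2·(2^p) ≥ 2·(41p^3 - 4p^2).
Also, for p ≥ 18 we have 2·(41p^3 - 4p^2) ≥ 41(p+1)^3 - 4(p+1)^2, since 2·(41p^3 - 4p^2) − (41(p+1)^3 - 4(p+1)^2) = 41p^3 - 127p^2 - 115p - 37, which is nonnegative for all p ≥ 18.
Combining, 2^(p + 1) ≥ 41(p+1)^3 - 4(p+1)^2.
Hence, by induction on n, the claim holds for every n ≥ 18.
Hence the smallest such n₀ is 18.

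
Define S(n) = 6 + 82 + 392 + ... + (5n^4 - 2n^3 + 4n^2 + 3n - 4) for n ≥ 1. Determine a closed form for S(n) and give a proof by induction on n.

We claim S(n) = n(n + 2)(n^3 + 2n - 1) for all n ≥ 1.
Base case (n = 1): S(1) = 6, and the closed form gives 6. They agree.
Inductive step: suppose the statement holds for some m ≥ 1, so S(m) = m(m^4 + 2m^3 + 2m^2 + 3m - 2).
Then S(m+1) = S(m) + (5m^4 + 18m^3 + 28m^2 + 25m + 6) = (m(m^4 + 2m^3 + 2m^2 + 3m - 2)) + (5m^4 + 18m^3 + 28m^2 + 25m + 6).
Simplifying, S(m+1) = (m + 1)(m + 3)(m^3 + 3m^2 + 5m + 2) = (m+1)((m+1) + 2)((m+1)^3 + 2(m+1) - 1),
which is the closed form with n = m+1.
This completes the induction.

S(n) = n(n + 2)(n^3 + 2n - 1)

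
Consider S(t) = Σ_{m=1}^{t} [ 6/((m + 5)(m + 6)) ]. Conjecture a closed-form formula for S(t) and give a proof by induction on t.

S(t) = t/(t + 6)

We claim S(t) = t/(t + 6) for all t ≥ 1.
Base step (t = 1): S(1) = 1/7, and the closed form gives 1/7. They agree.
Inductive step: assume the claim holds for t = m, so S(m) = m/(m + 6).
Then S(m+1) = S(m) + (6/((m + 6)(m + 7))) = (m/(m + 6)) + (6/((m + 6)(m + 7))).
Simplifying, S(m+1) = (m + 1)/(m + 7) = (m+1)/((m+1) + 6),
which is the closed form with t = m+1.
Hence, by induction on t, the claim holds for every t ≥ 1.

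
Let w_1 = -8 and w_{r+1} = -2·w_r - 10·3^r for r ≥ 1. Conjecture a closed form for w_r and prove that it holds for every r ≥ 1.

Computing the first terms: w_1 = -8, w_2 = -14, w_3 = -62. This suggests w_r = (-2)^r - 2·3^r.
Base step (r = 1): the formula gives -8 = -8 = w_1.
For the inductive step, assume it holds for an arbitrary j ≥ 1, so w_j = (-2)^j - 2·3^j.
Then w_{j+1} = -2·w_j - 10·3^j = -2·((-2)^j - 2·3^j) - 10·3^j = (-2)^(j + 1) - 2·3^(j + 1),
which is the claimed formula at r = j+1.
By the principle of mathematical induction, the result holds for all r ≥ 1.

w_r = (-2)^r - 2·3^r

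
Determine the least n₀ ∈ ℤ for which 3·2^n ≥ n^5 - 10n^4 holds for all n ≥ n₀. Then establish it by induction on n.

At n = 18: 786432 < 839808, so the inequality fails and n₀ ≥ 19. We prove 3·2^n ≥ n^5 - 10n^4 for all n ≥ 19.
Base step (n = 19): 3·2^n = 1572864 and n^5 - 10n^4 = 1172889, so 1572864 ≥ 1172889.
Suppose the result is true for n = k, so 3·2^k ≥ k^5 - 10k^4.
Then 3·2^(k + 1) = 2·(3·2^k) ≥ 2·(k^5 - 10k^4).
Also, for k ≥ 19 we have 2·(k^5 - 10k^4) ≥ (k+1)^5 - 10(k+1)^4, since 2·(k^5 - 10k^4) − ((k+1)^5 - 10(k+1)^4) = k^5 - 15k^4 + 30k^3 + 50k^2 + 35k + 9, which is nonnegative for all k ≥ 19.
Combining, 3·2^(k + 1) ≥ (k+1)^5 - 10(k+1)^4.
By induction, the statement is established for all n ≥ 19.
Hence the smallest such n₀ is 19.

n₀ = 19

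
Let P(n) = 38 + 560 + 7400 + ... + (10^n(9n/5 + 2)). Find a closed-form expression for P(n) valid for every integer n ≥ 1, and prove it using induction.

P(n) = 2·10^n(n + 1) - 2

We claim P(n) = 2·10^n(n + 1) - 2 for all n ≥ 1.
Base step (n = 1): P(1) = 38, and the closed form gives 38. They agree.
Inductive step: assume the claim holds for n = j, so P(j) = 2·10^j(j + 1) - 2.
Then P(j+1) = P(j) + (10^j(18j + 38)) = (2·10^j(j + 1) - 2) + (10^j(18j + 38)).
Simplifying, P(j+1) = 20·10^j·j + 40·10^j - 2 = 2·10^(j+1)((j+1) + 1) - 2,
which is the closed form with n = j+1.
This completes the induction.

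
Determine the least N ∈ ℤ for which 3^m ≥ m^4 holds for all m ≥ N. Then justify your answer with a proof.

N = 8

At m = 7: 2187 < 2401, so the inequality fails and N ≥ 8. We prove 3^m ≥ m^4 for all m ≥ 8.
When m = 8: 3^m = 6561 and m^4 = 4096, so 6561 ≥ 4096.
Inductive step: assume the claim holds for m = r, so 3^r ≥ r^4.
Then 3^(r + 1) = 3·(3^r) ≥ 3·(r^4).
Also, for r ≥ 8 we have 3·(r^4) ≥ (r+1)^4, since 3 ≥ (1 + 1/r)^4 for all r ≥ 8.
Combining, 3^(r + 1) ≥ (r+1)^4.
Hence, by induction on m, the claim holds for every m ≥ 8.
Hence the smallest such N is 8.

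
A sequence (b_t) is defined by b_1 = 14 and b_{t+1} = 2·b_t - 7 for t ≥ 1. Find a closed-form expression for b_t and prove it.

Computing the first terms: b_1 = 14, b_2 = 21, b_3 = 35. This suggests b_t = 7·2^(t - 1) + 7.
Base case (t = 1): the formula gives 14 = 14 = b_1.
Inductive step: assume the claim holds for t = m, so b_m = 7·2^(m - 1) + 7.
Then b_{m+1} = 2·b_m - 7 = 2·(7·2^(m - 1) + 7) - 7 = 7·2^m + 7 = 7·2^((m+1) - 1) + 7,
which is the claimed formula at t = m+1.
This completes the induction.

b_t = 7·2^(t - 1) + 7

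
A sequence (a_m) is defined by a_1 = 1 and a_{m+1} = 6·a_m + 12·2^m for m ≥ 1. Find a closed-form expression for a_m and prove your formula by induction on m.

Computing the first terms: a_1 = 1, a_2 = 30, a_3 = 228. This suggests a_m = -3·2^m + 7·6^(m - 1).
Base step (m = 1): the formula gives 1 = 1 = a_1.
Inductive step: assume the claim holds for m = k, so a_k = -3·2^k + 7·6^(k - 1).
Then a_{k+1} = 6·a_k + 12·2^k = 6·(-3·2^k + 7·6^(k - 1)) + 12·2^k = -3·2^(k + 1) + 7·6^k = -3·2^(k+1) + 7·6^((k+1) - 1),
which is the claimed formula at m = k+1.
By induction, the statement is established for all m ≥ 1.

a_m = -3·2^m + 7·6^(m - 1)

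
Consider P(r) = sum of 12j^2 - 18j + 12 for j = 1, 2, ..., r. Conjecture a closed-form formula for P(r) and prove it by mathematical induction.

P(r) = r(4r^2 - 3r + 5)

We claim P(r) = r(4r^2 - 3r + 5) for all r ≥ 1.
For the base case r = 1: P(1) = 6, and the closed form gives 6. They agree.
Suppose the result is true for r = j, so P(j) = j(4j^2 - 3j + 5).
Then P(j+1) = P(j) + (12j^2 + 6j + 6) = (j(4j^2 - 3j + 5)) + (12j^2 + 6j + 6).
Simplifying, P(j+1) = (j + 1)(4j^2 + 5j + 6) = (j+1)(4(j+1)^2 - 3(j+1) + 5),
which is the closed form with r = j+1.
This completes the induction.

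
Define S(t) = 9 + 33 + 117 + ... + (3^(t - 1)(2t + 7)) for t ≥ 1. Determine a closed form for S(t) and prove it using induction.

S(t) = 3^t(t + 3) - 3

We claim S(t) = 3^t(t + 3) - 3 for all t ≥ 1.
Base step (t = 1): S(1) = 9, and the closed form gives 9. They agree.
For the inductive step, assume it holds for an arbitrary p ≥ 1, so S(p) = 3^p(p + 3) - 3.
Then S(p+1) = S(p) + (3^p(2p + 9)) = (3^p(p + 3) - 3) + (3^p(2p + 9)).
Simplifying, S(p+1) = 3·3^p·p + 12·3^p - 3 = 3^(p+1)((p+1) + 3) - 3,
which is the closed form with t = p+1.
By the principle of mathematical induction, the result holds for all t ≥ 1.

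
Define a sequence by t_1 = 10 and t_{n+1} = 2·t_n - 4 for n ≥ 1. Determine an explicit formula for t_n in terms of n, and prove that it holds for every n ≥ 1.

t_n = 3·2^n + 4

Computing the first terms: t_1 = 10, t_2 = 16, t_3 = 28. This suggests t_n = 3·2^n + 4.
For the base case n = 1: the formula gives 10 = 10 = t_1.
For the inductive step, assume it holds for an arbitrary r ≥ 1, so t_r = 3·2^r + 4.
Then t_{r+1} = 2·t_r - 4 = 2·(3·2^r + 4) - 4 = 3·2^(r + 1) + 4,
which is the claimed formula at n = r+1.
This completes the induction.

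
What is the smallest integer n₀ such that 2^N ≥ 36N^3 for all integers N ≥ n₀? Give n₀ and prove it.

At N = 17: 131072 < 176868, so the inequality fails and n₀ ≥ 18. We prove 2^N ≥ 36N^3 for all N ≥ 18.
Base step (N = 18): 2^N = 262144 and 36N^3 = 209952, so 262144 ≥ 209952.
Suppose the result is true for N = k, so 2^k ≥ 36k^3.
Then 2^(k + 1) = 2·(2^k) ≥ 2·(36k^3).
Also, for k ≥ 18 we have 2·(36k^3) ≥ 36(k+1)^3, since 2 ≥ (1 + 1/k)^3 for all k ≥ 18.
Combining, 2^(k + 1) ≥ 36(k+1)^3.
Hence, by induction on N, the claim holds for every N ≥ 18.
Hence the smallest such n₀ is 18.

n₀ = 18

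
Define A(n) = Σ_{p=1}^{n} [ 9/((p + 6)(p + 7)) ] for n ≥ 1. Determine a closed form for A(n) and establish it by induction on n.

A(n) = 9n/(7(n + 7))

We claim A(n) = 9n/(7(n + 7)) for all n ≥ 1.
When n = 1: A(1) = 9/56, and the closed form gives 9/56. They agree.
Inductive step: assume the claim holds for n = p, so A(p) = 9p/(7(p + 7)).
Then A(p+1) = A(p) + (9/((p + 7)(p + 8))) = (9p/(7(p + 7))) + (9/((p + 7)(p + 8))).
Simplifying, A(p+1) = 9(p + 1)/(7(p + 8)) = 9(p+1)/(7((p+1) + 7)),
which is the closed form with n = p+1.
By the principle of mathematical induction, the result holds for all n ≥ 1.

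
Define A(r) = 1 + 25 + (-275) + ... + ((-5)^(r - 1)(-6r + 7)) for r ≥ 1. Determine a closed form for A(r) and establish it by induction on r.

We claim A(r) = (-5)^r(r - 1) + 1 for all r ≥ 1.
When r = 1: A(1) = 1, and the closed form gives 1. They agree.
Inductive step: assume the claim holds for r = k, so A(k) = (-5)^k(k - 1) + 1.
Then A(k+1) = A(k) + ((-5)^k(-6k + 1)) = ((-5)^k(k - 1) + 1) + ((-5)^k(-6k + 1)).
Simplifying, A(k+1) = (-5)^(k + 1)k + 1 = (-5)^(k+1)((k+1) - 1) + 1,
which is the closed form with r = k+1.
By the principle of mathematical induction, the result holds for all r ≥ 1.

A(r) = (-5)^r(r - 1) + 1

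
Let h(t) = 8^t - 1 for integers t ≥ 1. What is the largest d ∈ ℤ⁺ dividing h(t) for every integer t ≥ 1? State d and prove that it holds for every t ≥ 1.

d = 7

Computing the first values: h(1) = 7 and h(2) = 63; gcd(7, 63) = 7, so d ≤ 7.
We prove 7 | 8^t - 1 for all t ≥ 1 by induction on t.
For the base case t = 1: h(1) = 7 = 7·(1), so 7 | h(1).
Inductive step: suppose the statement holds for some i ≥ 1, i.e. 7 | h(i). Then
8^{i+1} − 1^{i+1} = 8·8^i − 1·1^i = 8·(8^i − 1^i) + (7)·1^i. The first term is divisible by 7 by the inductive hypothesis, and the second term (7)·1^i is divisible by 7 since 7 | 7. Hence 7 | h(i+1).
Hence, by induction on t, the claim holds for every t ≥ 1.
Therefore the largest such d is 7.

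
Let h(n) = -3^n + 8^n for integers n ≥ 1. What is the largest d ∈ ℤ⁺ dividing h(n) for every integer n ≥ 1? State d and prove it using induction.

d = 5

Computing the first values: h(1) = 5 and h(2) = 55; gcd(5, 55) = 5, so d ≤ 5.
We prove 5 | -3^n + 8^n for all n ≥ 1 by induction on n.
Base step (n = 1): h(1) = 5 = 5·(1), so 5 | h(1).
Suppose the result is true for n = k, i.e. 5 | h(k). Then
8^{k+1} − 3^{k+1} = 8·8^k − 3·3^k = 8·(8^k − 3^k) + (5)·3^k. The first term is divisible by 5 by the inductive hypothesis, and the second term (5)·3^k is divisible by 5 since 5 | 5. Hence 5 | h(k+1).
By induction, the statement is established for all n ≥ 1.
Therefore the largest such d is 5.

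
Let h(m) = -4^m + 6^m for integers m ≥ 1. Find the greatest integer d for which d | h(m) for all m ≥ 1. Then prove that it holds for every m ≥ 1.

d = 2

Computing the first values: h(1) = 2 and h(2) = 20; gcd(2, 20) = 2, so d ≤ 2.
We prove 2 | -4^m + 6^m for all m ≥ 1 by induction on m.
Base step (m = 1): h(1) = 2 = 2·(1), so 2 | h(1).
Inductive step: assume the claim holds for m = r, i.e. 2 | h(r). Then
6^{r+1} − 4^{r+1} = 6·6^r − 4·4^r = 6·(6^r − 4^r) + (2)·4^r. The first term is divisible by 2 by the inductive hypothesis, and the second term (2)·4^r is divisible by 2 since 2 | 2. Hence 2 | h(r+1).
This completes the induction.
Therefore the largest such d is 2.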